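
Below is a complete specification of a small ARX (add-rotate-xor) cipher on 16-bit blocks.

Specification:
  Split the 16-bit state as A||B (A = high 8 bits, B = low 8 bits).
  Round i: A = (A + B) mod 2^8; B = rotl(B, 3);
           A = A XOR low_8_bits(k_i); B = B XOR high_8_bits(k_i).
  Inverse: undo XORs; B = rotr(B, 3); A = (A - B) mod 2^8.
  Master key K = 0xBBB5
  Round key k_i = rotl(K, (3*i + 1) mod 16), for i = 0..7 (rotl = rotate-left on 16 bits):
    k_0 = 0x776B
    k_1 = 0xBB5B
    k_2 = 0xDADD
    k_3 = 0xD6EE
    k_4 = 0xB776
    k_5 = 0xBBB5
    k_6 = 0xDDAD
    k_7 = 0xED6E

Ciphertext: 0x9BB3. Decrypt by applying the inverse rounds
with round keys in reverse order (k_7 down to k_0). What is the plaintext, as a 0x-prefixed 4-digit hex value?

0x8031

s_0 = ciphertext = 0x9BB3
s_1 = InvRound(s_0, k_7) = 0x2ACB
s_2 = InvRound(s_1, k_6) = 0xC5C2
s_3 = InvRound(s_2, k_5) = 0x412F
s_4 = InvRound(s_3, k_4) = 0x2413
s_5 = InvRound(s_4, k_3) = 0x12B8
s_6 = InvRound(s_5, k_2) = 0x834C
s_7 = InvRound(s_6, k_1) = 0xDAFE
s_8 = InvRound(s_7, k_0) = 0x8031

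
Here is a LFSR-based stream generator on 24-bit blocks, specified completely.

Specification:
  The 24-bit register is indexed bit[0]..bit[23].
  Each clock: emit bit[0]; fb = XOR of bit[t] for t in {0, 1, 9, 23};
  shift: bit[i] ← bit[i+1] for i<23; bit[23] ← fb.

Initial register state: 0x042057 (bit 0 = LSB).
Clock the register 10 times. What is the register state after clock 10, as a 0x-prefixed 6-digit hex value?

reg_0 = 0x042057
clock 1: out=1, reg = 0x02102B
clock 2: out=1, reg = 0x010815
clock 3: out=1, reg = 0x80840A
clock 4: out=0, reg = 0x404205
clock 5: out=1, reg = 0x202102
clock 6: out=0, reg = 0x901081
clock 7: out=1, reg = 0x480840
clock 8: out=0, reg = 0x240420
clock 9: out=0, reg = 0x120210
clock 10: out=0, reg = 0x890108

0x890108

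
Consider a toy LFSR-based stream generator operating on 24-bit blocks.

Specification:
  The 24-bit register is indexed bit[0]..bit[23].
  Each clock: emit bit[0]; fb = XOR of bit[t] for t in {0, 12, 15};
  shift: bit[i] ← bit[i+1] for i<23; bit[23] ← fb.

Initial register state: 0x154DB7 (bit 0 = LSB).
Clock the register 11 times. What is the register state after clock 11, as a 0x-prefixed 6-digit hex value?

0xD922A9

reg_0 = 0x154DB7
clock 1: out=1, reg = 0x8AA6DB
clock 2: out=1, reg = 0x45536D
clock 3: out=1, reg = 0x22A9B6
clock 4: out=0, reg = 0x9154DB
clock 5: out=1, reg = 0x48AA6D
clock 6: out=1, reg = 0x245536
clock 7: out=0, reg = 0x922A9B
clock 8: out=1, reg = 0xC9154D
clock 9: out=1, reg = 0x648AA6
clock 10: out=0, reg = 0xB24553
clock 11: out=1, reg = 0xD922A9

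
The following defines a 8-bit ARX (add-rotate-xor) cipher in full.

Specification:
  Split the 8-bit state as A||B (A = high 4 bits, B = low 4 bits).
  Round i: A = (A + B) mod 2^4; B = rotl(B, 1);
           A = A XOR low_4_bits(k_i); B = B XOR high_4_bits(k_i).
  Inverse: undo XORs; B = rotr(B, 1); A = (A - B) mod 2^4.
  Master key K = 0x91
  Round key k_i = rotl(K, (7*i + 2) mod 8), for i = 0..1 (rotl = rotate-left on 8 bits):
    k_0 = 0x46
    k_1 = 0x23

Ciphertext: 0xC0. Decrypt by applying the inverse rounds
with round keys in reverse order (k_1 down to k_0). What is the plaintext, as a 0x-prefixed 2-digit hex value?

0xEA

s_0 = ciphertext = 0xC0
s_1 = InvRound(s_0, k_1) = 0xE1
s_2 = InvRound(s_1, k_0) = 0xEA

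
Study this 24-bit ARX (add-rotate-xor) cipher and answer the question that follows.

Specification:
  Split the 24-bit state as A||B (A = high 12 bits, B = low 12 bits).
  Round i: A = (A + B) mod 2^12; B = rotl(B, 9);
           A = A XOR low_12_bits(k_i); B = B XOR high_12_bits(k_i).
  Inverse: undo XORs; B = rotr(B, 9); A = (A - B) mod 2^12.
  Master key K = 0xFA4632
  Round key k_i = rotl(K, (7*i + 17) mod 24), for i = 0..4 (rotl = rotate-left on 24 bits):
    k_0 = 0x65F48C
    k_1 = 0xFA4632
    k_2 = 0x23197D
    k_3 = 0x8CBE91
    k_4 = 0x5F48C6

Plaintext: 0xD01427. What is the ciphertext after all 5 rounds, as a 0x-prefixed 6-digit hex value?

0x8B3B59

s_0 = plaintext = 0xD01427
s_1 = Round(s_0, k_0) = 0x5A48DB
s_2 = Round(s_1, k_1) = 0x84D8BF
s_3 = Round(s_2, k_2) = 0x871D26
s_4 = Round(s_3, k_3) = 0xB0656F
s_5 = Round(s_4, k_4) = 0x8B3B59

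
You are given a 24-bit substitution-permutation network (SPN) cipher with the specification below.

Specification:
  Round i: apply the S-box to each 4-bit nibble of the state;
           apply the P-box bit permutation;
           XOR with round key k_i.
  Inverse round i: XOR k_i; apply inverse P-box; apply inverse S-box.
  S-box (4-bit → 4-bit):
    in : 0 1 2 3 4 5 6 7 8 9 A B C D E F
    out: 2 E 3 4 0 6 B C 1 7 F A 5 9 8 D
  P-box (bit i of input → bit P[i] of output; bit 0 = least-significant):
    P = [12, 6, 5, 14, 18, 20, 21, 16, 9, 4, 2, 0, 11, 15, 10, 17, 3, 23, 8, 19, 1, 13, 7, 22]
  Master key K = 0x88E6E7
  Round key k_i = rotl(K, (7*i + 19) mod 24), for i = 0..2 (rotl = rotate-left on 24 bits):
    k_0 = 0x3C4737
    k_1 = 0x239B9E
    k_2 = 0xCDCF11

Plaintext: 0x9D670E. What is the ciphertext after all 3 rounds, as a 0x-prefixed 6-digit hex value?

0xB9276D

s_0 = plaintext = 0x9D670E
s_1 = Round(s_0, k_0) = 0x26AFB8
s_2 = Round(s_1, k_1) = 0xB82591
s_3 = Round(s_2, k_2) = 0xB9276D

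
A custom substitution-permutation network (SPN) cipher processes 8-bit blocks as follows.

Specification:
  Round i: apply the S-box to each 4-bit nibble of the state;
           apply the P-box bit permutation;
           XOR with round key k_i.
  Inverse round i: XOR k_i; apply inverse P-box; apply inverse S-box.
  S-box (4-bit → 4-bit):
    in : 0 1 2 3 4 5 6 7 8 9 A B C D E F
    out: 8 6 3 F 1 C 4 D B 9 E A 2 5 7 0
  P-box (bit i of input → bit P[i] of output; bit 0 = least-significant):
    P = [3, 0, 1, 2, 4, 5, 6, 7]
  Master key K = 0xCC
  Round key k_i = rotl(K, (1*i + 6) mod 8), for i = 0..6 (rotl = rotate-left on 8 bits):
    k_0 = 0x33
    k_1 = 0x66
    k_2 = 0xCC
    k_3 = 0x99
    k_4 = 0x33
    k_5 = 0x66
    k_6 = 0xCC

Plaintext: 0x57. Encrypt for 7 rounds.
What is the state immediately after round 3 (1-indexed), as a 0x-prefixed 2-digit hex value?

0x8D

s_0 = plaintext = 0x57
s_1 = Round(s_0, k_0) = 0xFD
s_2 = Round(s_1, k_1) = 0x6C
s_3 = Round(s_2, k_2) = 0x8D
s_4 = Round(s_3, k_3) = 0x23
s_5 = Round(s_4, k_4) = 0x0C
s_6 = Round(s_5, k_5) = 0xE7
s_7 = Round(s_6, k_6) = 0xB2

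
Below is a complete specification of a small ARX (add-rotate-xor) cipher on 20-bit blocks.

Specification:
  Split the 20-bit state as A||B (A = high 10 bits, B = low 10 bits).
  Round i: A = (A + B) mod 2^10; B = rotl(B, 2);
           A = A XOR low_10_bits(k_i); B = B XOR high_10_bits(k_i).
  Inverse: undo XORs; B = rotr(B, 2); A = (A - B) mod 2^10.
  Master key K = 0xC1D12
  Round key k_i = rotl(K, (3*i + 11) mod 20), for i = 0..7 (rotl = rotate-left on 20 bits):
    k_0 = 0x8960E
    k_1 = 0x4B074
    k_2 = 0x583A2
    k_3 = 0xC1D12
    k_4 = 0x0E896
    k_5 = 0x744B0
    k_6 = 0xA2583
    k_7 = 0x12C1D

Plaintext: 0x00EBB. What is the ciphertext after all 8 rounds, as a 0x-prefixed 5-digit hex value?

0xAEB5A

s_0 = plaintext = 0x00EBB
s_1 = Round(s_0, k_0) = 0x2C0CB
s_2 = Round(s_1, k_1) = 0x43E00
s_3 = Round(s_2, k_2) = 0x2B562
s_4 = Round(s_3, k_3) = 0xC768E
s_5 = Round(s_4, k_4) = 0x4F600
s_6 = Round(s_5, k_5) = 0xE35D3
s_7 = Round(s_6, k_6) = 0x38DC4
s_8 = Round(s_7, k_7) = 0xAEB5A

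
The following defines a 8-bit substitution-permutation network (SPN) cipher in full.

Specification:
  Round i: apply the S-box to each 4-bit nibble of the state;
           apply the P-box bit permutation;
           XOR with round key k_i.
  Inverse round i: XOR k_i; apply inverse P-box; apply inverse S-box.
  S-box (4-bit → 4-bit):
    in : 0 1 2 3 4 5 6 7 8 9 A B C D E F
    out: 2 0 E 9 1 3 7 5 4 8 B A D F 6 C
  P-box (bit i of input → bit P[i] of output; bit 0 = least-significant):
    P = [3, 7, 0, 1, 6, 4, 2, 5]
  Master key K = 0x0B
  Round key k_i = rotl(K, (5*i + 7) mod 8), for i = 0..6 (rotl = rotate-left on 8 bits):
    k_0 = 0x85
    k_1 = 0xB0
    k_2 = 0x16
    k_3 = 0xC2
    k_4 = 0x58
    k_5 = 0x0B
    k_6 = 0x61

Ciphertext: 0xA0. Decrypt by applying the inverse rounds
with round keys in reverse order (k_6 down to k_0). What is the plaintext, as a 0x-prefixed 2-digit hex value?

s_0 = ciphertext = 0xA0
s_1 = InvRound(s_0, k_6) = 0x4E
s_2 = InvRound(s_1, k_5) = 0x78
s_3 = InvRound(s_2, k_4) = 0x91
s_4 = InvRound(s_3, k_3) = 0x5F
s_5 = InvRound(s_4, k_2) = 0x47
s_6 = InvRound(s_5, k_1) = 0xD2
s_7 = InvRound(s_6, k_0) = 0x6F

0x6F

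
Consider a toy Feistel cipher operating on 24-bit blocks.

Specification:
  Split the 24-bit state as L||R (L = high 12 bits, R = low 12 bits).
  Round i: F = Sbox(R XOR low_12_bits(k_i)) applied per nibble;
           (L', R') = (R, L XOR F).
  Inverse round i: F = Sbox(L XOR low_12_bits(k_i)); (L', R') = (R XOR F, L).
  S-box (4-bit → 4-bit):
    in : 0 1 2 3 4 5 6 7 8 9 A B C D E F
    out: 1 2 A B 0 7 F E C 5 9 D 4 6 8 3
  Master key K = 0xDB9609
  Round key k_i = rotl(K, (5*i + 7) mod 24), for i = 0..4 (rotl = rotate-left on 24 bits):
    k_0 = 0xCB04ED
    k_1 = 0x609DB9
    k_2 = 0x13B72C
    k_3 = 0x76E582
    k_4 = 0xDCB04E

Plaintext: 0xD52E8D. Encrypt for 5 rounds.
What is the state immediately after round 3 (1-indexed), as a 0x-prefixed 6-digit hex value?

0xBA406F

s_0 = plaintext = 0xD52E8D
s_1 = Round(s_0, k_0) = 0xE8D4A3
s_2 = Round(s_1, k_1) = 0x4A3BA4
s_3 = Round(s_2, k_2) = 0xBA406F
s_4 = Round(s_3, k_3) = 0x06FC22
s_5 = Round(s_4, k_4) = 0xC2249B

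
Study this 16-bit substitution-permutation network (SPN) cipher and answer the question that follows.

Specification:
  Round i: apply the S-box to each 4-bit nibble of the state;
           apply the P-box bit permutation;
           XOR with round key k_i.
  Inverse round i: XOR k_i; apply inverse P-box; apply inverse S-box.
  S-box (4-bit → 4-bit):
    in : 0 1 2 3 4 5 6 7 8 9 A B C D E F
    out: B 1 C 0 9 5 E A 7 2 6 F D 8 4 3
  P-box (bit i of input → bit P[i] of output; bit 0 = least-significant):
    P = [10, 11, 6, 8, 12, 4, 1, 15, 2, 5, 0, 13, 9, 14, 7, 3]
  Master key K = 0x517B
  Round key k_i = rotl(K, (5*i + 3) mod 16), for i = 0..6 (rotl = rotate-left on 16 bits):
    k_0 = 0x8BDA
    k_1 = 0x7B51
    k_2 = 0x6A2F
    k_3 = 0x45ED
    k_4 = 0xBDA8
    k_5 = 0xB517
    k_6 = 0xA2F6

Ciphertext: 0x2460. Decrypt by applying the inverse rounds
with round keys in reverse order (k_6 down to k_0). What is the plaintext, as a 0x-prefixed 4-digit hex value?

0xB06A

s_0 = ciphertext = 0x2460
s_1 = InvRound(s_0, k_6) = 0x5161
s_2 = InvRound(s_1, k_5) = 0x9065
s_3 = InvRound(s_2, k_4) = 0x2C3B
s_4 = InvRound(s_3, k_3) = 0xA4A6
s_5 = InvRound(s_4, k_2) = 0xBEDF
s_6 = InvRound(s_5, k_1) = 0x6124
s_7 = InvRound(s_6, k_0) = 0xB06A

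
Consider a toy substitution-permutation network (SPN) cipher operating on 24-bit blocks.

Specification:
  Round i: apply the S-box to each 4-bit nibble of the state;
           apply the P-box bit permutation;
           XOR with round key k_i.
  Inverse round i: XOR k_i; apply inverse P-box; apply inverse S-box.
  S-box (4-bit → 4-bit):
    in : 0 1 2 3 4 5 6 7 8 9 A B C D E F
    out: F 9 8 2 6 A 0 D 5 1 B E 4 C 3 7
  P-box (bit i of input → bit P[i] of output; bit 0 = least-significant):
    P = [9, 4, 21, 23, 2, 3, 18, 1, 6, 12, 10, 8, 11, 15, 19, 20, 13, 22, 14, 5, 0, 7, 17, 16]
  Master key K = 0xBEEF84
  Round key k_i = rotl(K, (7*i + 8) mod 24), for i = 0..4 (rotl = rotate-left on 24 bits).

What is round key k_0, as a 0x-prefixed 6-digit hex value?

K = 0xBEEF84
k_0 = rotl(K, (7*0+8) mod 24) = rotl(K, 8) = 0xEF84BE

0xEF84BE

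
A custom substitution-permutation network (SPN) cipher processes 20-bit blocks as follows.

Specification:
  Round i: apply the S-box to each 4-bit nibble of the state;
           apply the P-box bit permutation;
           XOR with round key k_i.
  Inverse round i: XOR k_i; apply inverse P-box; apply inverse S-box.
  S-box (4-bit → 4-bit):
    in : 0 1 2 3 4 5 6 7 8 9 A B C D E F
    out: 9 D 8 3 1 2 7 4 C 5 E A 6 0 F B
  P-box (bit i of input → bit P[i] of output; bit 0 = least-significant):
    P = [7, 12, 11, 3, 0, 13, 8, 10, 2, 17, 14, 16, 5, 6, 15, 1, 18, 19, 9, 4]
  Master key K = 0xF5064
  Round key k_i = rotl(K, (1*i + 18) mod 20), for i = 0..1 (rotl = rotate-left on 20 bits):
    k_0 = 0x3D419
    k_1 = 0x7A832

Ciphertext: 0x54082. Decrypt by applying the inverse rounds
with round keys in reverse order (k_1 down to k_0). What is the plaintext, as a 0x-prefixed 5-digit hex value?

0xD58D7

s_0 = ciphertext = 0x54082
s_1 = InvRound(s_0, k_1) = 0x29C59
s_2 = InvRound(s_1, k_0) = 0xD58D7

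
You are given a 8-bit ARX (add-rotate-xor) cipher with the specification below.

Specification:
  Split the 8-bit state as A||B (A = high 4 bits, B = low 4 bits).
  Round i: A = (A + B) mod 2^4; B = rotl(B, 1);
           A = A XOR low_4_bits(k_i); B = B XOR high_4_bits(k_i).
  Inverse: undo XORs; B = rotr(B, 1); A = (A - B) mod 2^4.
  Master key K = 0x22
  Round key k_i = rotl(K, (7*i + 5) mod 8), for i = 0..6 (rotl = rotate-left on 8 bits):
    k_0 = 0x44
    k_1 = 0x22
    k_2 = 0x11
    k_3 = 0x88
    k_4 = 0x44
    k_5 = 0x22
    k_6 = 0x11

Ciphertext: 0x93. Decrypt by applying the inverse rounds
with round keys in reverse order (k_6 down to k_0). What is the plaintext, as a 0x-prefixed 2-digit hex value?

s_0 = ciphertext = 0x93
s_1 = InvRound(s_0, k_6) = 0x71
s_2 = InvRound(s_1, k_5) = 0xC9
s_3 = InvRound(s_2, k_4) = 0xAE
s_4 = InvRound(s_3, k_3) = 0xF3
s_5 = InvRound(s_4, k_2) = 0xD1
s_6 = InvRound(s_5, k_1) = 0x69
s_7 = InvRound(s_6, k_0) = 0x4E

0x4E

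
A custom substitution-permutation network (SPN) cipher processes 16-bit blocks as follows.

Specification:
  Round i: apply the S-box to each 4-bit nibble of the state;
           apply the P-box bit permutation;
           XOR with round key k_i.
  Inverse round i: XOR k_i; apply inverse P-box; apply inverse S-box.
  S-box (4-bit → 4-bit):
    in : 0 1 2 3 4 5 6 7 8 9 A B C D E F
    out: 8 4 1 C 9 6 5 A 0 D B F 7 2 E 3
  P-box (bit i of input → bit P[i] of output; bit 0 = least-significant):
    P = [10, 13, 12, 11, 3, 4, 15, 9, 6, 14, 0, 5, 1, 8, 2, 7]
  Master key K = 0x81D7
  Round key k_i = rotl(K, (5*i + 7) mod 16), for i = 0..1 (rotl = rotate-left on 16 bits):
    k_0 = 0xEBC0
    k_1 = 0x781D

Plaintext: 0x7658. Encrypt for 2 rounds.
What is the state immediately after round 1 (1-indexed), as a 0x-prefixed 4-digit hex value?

s_0 = plaintext = 0x7658
s_1 = Round(s_0, k_0) = 0x6A11
s_2 = Round(s_1, k_1) = 0xA87B

0x6A11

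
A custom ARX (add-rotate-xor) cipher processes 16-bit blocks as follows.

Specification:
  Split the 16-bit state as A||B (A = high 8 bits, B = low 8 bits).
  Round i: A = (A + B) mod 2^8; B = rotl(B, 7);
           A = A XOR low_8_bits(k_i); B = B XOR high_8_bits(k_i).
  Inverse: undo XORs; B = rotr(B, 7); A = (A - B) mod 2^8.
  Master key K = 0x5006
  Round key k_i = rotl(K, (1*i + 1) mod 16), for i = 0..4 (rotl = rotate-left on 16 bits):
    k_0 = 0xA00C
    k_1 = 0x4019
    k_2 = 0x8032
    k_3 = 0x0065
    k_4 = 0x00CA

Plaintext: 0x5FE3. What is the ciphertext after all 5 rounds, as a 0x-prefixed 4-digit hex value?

s_0 = plaintext = 0x5FE3
s_1 = Round(s_0, k_0) = 0x4E51
s_2 = Round(s_1, k_1) = 0x86E8
s_3 = Round(s_2, k_2) = 0x5CF4
s_4 = Round(s_3, k_3) = 0x357A
s_5 = Round(s_4, k_4) = 0x653D

0x653D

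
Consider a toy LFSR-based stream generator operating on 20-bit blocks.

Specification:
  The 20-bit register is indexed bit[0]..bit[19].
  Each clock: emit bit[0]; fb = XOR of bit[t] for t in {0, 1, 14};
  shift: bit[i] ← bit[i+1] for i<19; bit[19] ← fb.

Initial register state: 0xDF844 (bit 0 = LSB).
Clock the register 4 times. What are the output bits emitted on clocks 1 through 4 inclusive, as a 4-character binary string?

0010

reg_0 = 0xDF844
clock 1: out=0, reg = 0xEFC22
clock 2: out=0, reg = 0x77E11
clock 3: out=1, reg = 0x3BF08
clock 4: out=0, reg = 0x1DF84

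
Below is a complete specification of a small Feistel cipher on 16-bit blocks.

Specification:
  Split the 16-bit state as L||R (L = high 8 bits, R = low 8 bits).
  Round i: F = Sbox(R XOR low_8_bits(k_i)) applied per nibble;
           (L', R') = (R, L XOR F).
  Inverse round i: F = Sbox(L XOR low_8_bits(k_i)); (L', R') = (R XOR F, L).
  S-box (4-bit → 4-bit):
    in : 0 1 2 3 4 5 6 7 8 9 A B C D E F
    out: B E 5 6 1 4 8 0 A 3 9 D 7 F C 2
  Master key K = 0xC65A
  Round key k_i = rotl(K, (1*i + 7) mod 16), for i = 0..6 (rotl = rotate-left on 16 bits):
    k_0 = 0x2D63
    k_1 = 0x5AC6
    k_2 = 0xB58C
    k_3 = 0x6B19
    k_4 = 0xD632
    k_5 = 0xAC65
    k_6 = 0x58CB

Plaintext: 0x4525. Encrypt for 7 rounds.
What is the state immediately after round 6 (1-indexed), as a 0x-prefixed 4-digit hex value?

0x3058

s_0 = plaintext = 0x4525
s_1 = Round(s_0, k_0) = 0x255D
s_2 = Round(s_1, k_1) = 0x5D18
s_3 = Round(s_2, k_2) = 0x186C
s_4 = Round(s_3, k_3) = 0x6C1C
s_5 = Round(s_4, k_4) = 0x1C30
s_6 = Round(s_5, k_5) = 0x3058
s_7 = Round(s_6, k_6) = 0x5806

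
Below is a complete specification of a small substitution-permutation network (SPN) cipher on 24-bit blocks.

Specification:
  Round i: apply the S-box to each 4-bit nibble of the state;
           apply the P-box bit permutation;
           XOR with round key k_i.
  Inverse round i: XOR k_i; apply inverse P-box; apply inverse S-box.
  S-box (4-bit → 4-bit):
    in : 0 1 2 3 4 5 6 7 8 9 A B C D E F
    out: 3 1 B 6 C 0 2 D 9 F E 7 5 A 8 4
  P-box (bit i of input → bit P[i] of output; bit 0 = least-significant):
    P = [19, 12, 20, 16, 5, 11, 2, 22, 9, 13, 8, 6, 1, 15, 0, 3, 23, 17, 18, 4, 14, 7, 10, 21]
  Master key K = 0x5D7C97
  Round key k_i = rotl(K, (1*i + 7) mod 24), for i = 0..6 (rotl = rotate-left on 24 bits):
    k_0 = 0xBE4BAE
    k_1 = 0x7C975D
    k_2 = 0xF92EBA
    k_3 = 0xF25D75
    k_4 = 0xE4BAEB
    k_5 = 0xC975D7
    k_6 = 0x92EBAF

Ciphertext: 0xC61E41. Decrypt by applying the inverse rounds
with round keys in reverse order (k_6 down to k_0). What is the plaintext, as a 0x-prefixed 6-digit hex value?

0xA0F011

s_0 = ciphertext = 0xC61E41
s_1 = InvRound(s_0, k_6) = 0xBF2A73
s_2 = InvRound(s_1, k_5) = 0x935C93
s_3 = InvRound(s_2, k_4) = 0x7AD284
s_4 = InvRound(s_3, k_3) = 0x383701
s_5 = InvRound(s_4, k_2) = 0x687F2D
s_6 = InvRound(s_5, k_1) = 0x146D0F
s_7 = InvRound(s_6, k_0) = 0xA0F011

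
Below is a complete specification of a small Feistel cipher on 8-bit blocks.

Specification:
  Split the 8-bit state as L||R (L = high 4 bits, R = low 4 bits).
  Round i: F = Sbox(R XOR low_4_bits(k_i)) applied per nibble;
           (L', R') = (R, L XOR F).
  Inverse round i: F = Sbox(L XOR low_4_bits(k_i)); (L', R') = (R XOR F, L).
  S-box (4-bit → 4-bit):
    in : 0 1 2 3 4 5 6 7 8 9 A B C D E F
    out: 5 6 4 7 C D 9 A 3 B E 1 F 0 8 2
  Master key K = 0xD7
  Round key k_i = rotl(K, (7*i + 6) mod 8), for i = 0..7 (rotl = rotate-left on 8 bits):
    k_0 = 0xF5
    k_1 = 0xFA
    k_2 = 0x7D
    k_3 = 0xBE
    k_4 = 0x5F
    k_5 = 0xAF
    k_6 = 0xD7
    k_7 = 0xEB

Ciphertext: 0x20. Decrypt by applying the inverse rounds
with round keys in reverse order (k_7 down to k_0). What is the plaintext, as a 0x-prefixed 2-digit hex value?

s_0 = ciphertext = 0x20
s_1 = InvRound(s_0, k_7) = 0xB2
s_2 = InvRound(s_1, k_6) = 0xDB
s_3 = InvRound(s_2, k_5) = 0xFD
s_4 = InvRound(s_3, k_4) = 0x8F
s_5 = InvRound(s_4, k_3) = 0x68
s_6 = InvRound(s_5, k_2) = 0x96
s_7 = InvRound(s_6, k_1) = 0x19
s_8 = InvRound(s_7, k_0) = 0x51

0x51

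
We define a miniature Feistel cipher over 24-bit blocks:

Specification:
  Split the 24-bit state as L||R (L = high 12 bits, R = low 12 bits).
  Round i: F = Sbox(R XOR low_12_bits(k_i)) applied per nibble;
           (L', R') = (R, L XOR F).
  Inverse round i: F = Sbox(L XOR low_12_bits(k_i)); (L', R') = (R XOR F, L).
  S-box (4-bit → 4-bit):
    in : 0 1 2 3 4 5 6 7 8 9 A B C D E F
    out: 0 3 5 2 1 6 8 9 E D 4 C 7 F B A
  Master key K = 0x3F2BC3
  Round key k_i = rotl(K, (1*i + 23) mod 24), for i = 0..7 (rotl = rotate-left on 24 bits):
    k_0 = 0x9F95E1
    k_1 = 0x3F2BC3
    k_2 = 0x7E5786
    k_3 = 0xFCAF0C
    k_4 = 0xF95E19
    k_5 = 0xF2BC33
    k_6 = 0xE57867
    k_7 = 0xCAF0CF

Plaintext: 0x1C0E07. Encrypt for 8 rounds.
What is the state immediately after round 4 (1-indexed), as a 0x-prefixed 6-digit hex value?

s_0 = plaintext = 0x1C0E07
s_1 = Round(s_0, k_0) = 0xE07D78
s_2 = Round(s_1, k_1) = 0xD786CB
s_3 = Round(s_2, k_2) = 0x6CBE67
s_4 = Round(s_3, k_3) = 0xE67547
s_5 = Round(s_4, k_4) = 0x54720C
s_6 = Round(s_5, k_5) = 0x20CE6D
s_7 = Round(s_6, k_6) = 0xE6DA08
s_8 = Round(s_7, k_7) = 0xA08A14

0xE67547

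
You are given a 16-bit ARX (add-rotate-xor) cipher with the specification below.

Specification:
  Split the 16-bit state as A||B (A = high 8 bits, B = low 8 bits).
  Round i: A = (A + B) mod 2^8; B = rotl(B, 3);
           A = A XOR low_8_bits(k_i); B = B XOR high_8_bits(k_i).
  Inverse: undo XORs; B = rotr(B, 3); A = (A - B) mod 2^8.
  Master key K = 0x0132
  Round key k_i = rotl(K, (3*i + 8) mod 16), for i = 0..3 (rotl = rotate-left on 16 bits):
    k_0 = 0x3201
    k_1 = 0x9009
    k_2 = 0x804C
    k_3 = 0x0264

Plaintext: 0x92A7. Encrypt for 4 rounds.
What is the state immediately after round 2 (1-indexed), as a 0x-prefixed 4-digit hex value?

s_0 = plaintext = 0x92A7
s_1 = Round(s_0, k_0) = 0x380F
s_2 = Round(s_1, k_1) = 0x4EE8
s_3 = Round(s_2, k_2) = 0x7AC7
s_4 = Round(s_3, k_3) = 0x253C

0x4EE8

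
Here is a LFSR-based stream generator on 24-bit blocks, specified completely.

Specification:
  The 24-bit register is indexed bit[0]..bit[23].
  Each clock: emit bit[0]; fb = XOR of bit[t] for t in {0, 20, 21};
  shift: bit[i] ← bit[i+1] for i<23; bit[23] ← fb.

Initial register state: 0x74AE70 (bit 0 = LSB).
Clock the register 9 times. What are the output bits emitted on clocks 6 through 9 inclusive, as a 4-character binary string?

reg_0 = 0x74AE70
clock 1: out=0, reg = 0x3A5738
clock 2: out=0, reg = 0x1D2B9C
clock 3: out=0, reg = 0x8E95CE
clock 4: out=0, reg = 0x474AE7
clock 5: out=1, reg = 0xA3A573
clock 6: out=1, reg = 0x51D2B9
clock 7: out=1, reg = 0x28E95C
clock 8: out=0, reg = 0x9474AE
clock 9: out=0, reg = 0xCA3A57

1100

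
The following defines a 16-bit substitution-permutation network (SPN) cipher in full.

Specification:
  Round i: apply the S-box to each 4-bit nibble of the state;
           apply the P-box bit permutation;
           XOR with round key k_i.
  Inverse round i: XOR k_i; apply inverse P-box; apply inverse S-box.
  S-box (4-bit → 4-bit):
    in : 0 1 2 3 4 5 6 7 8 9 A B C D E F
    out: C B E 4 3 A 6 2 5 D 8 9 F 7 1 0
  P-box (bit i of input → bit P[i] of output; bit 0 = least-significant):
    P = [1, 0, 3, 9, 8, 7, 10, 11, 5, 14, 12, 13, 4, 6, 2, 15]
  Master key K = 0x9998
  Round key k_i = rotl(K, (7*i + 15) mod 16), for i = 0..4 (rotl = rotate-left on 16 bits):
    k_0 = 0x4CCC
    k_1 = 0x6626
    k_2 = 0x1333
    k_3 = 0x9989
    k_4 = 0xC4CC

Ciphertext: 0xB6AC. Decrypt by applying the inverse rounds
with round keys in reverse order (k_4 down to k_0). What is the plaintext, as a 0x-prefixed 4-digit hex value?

s_0 = ciphertext = 0xB6AC
s_1 = InvRound(s_0, k_4) = 0x7CFA
s_2 = InvRound(s_1, k_3) = 0x1184
s_3 = InvRound(s_2, k_2) = 0x8E71
s_4 = InvRound(s_3, k_1) = 0xC5A4
s_5 = InvRound(s_4, k_0) = 0x5EB3

0x5EB3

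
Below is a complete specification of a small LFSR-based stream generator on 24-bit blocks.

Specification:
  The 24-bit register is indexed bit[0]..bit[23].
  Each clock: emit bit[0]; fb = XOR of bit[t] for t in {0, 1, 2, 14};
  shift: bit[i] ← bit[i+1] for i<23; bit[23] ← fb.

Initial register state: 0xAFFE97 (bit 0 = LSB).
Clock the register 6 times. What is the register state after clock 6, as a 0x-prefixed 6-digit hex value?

0x1ABFFA

reg_0 = 0xAFFE97
clock 1: out=1, reg = 0x57FF4B
clock 2: out=1, reg = 0xABFFA5
clock 3: out=1, reg = 0xD5FFD2
clock 4: out=0, reg = 0x6AFFE9
clock 5: out=1, reg = 0x357FF4
clock 6: out=0, reg = 0x1ABFFA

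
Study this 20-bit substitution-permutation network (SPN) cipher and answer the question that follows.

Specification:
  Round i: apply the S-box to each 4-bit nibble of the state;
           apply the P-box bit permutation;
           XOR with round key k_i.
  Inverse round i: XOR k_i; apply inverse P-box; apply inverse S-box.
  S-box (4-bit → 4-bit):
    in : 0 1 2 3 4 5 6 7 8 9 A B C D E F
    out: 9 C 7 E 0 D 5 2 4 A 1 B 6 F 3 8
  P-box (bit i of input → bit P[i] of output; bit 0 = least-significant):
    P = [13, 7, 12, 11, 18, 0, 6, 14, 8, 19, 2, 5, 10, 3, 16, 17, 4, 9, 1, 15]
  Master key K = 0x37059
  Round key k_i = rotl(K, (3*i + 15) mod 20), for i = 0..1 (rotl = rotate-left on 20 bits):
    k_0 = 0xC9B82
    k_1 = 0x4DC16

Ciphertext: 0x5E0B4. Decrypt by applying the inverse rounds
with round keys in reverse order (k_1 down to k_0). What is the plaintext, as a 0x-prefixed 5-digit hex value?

0x1E8D2

s_0 = ciphertext = 0x5E0B4
s_1 = InvRound(s_0, k_1) = 0x86F4D
s_2 = InvRound(s_1, k_0) = 0x1E8D2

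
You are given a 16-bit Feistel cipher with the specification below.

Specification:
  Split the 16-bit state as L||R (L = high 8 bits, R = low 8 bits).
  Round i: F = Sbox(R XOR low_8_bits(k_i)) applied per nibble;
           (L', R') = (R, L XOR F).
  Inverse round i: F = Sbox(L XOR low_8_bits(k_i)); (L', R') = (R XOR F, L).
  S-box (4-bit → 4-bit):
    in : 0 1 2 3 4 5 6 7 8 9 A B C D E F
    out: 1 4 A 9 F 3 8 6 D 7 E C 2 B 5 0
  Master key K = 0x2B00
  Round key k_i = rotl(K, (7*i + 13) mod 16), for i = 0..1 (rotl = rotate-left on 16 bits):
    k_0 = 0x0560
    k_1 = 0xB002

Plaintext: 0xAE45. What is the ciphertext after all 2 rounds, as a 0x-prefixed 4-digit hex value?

s_0 = plaintext = 0xAE45
s_1 = Round(s_0, k_0) = 0x450D
s_2 = Round(s_1, k_1) = 0x0D55

0x0D55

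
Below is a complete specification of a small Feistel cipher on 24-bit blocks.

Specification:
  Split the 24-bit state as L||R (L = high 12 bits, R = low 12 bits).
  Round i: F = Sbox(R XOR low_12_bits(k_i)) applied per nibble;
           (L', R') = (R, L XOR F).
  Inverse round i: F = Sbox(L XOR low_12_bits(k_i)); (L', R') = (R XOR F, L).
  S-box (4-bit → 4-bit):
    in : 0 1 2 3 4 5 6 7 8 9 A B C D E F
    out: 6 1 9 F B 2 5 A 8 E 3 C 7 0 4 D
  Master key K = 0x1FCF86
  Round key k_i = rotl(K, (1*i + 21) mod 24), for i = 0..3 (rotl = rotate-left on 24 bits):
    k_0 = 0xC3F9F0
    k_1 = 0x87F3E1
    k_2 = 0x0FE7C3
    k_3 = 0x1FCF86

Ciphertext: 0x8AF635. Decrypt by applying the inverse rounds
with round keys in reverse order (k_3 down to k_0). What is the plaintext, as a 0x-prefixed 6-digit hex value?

0x9436BE

s_0 = ciphertext = 0x8AF635
s_1 = InvRound(s_0, k_3) = 0xCAB8AF
s_2 = InvRound(s_1, k_2) = 0x4F7CAB
s_3 = InvRound(s_2, k_1) = 0x6BE4F7
s_4 = InvRound(s_3, k_0) = 0x9436BE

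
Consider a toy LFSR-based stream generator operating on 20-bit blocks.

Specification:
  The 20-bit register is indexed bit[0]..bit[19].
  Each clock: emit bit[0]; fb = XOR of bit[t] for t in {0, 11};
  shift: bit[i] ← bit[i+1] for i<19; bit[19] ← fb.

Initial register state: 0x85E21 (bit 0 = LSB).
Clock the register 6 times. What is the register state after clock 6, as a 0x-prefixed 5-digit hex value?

0xAA178

reg_0 = 0x85E21
clock 1: out=1, reg = 0x42F10
clock 2: out=0, reg = 0xA1788
clock 3: out=0, reg = 0x50BC4
clock 4: out=0, reg = 0xA85E2
clock 5: out=0, reg = 0x542F1
clock 6: out=1, reg = 0xAA178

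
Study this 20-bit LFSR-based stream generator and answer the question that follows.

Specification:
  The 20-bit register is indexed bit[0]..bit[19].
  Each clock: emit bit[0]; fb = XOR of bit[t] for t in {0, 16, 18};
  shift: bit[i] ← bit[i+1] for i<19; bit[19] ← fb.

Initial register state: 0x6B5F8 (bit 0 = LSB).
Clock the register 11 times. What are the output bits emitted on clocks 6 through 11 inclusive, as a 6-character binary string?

111101

reg_0 = 0x6B5F8
clock 1: out=0, reg = 0xB5AFC
clock 2: out=0, reg = 0xDAD7E
clock 3: out=0, reg = 0x6D6BF
clock 4: out=1, reg = 0x36B5F
clock 5: out=1, reg = 0x1B5AF
clock 6: out=1, reg = 0x0DAD7
clock 7: out=1, reg = 0x86D6B
clock 8: out=1, reg = 0xC36B5
clock 9: out=1, reg = 0x61B5A
clock 10: out=0, reg = 0xB0DAD
clock 11: out=1, reg = 0x586D6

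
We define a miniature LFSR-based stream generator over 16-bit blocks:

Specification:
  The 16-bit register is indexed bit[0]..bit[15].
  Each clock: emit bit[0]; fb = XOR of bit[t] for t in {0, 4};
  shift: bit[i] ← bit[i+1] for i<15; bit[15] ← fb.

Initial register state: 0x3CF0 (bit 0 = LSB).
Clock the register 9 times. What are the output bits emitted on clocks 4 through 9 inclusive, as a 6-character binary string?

011110

reg_0 = 0x3CF0
clock 1: out=0, reg = 0x9E78
clock 2: out=0, reg = 0xCF3C
clock 3: out=0, reg = 0xE79E
clock 4: out=0, reg = 0xF3CF
clock 5: out=1, reg = 0xF9E7
clock 6: out=1, reg = 0xFCF3
clock 7: out=1, reg = 0x7E79
clock 8: out=1, reg = 0x3F3C
clock 9: out=0, reg = 0x9F9E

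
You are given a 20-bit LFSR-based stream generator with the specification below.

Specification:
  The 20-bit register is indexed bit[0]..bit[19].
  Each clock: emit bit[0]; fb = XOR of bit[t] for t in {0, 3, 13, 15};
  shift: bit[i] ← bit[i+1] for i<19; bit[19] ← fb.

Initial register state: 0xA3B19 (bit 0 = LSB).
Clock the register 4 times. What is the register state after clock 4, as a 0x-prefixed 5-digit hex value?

0xFA3B1

reg_0 = 0xA3B19
clock 1: out=1, reg = 0xD1D8C
clock 2: out=0, reg = 0xE8EC6
clock 3: out=0, reg = 0xF4763
clock 4: out=1, reg = 0xFA3B1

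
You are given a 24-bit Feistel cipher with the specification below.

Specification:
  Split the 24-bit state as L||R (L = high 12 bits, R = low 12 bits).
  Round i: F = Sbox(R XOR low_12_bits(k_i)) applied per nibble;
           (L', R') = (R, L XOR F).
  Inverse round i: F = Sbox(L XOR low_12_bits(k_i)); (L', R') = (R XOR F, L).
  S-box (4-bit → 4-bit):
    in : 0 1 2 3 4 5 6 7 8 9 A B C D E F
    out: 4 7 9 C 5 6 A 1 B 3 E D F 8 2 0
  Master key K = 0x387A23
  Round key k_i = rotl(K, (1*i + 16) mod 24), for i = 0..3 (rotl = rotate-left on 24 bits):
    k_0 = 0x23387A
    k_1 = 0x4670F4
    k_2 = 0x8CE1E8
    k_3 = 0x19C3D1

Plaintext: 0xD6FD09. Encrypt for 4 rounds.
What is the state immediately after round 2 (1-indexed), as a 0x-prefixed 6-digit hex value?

0xB730B8

s_0 = plaintext = 0xD6FD09
s_1 = Round(s_0, k_0) = 0xD09B73
s_2 = Round(s_1, k_1) = 0xB730B8
s_3 = Round(s_2, k_2) = 0x0B8C17
s_4 = Round(s_3, k_3) = 0xC17042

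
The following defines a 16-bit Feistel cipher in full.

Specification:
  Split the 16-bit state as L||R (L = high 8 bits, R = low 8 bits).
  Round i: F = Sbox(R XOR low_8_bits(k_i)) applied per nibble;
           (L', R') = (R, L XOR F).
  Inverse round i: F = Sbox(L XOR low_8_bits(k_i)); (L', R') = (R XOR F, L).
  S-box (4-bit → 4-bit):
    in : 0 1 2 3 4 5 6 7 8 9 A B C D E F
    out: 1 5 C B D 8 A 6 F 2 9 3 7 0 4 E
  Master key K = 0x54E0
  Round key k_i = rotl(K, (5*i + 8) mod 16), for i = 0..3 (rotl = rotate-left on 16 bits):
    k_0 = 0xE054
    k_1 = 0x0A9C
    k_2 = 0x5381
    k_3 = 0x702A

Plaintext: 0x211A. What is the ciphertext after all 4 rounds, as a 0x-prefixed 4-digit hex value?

0x4718

s_0 = plaintext = 0x211A
s_1 = Round(s_0, k_0) = 0x1AF5
s_2 = Round(s_1, k_1) = 0xF5B8
s_3 = Round(s_2, k_2) = 0xB847
s_4 = Round(s_3, k_3) = 0x4718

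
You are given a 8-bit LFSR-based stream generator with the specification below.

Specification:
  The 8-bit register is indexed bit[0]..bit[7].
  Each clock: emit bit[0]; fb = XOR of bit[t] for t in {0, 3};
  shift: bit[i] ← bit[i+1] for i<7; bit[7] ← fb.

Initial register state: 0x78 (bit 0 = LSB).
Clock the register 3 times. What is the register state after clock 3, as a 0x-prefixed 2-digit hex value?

reg_0 = 0x78
clock 1: out=0, reg = 0xBC
clock 2: out=0, reg = 0xDE
clock 3: out=0, reg = 0xEF

0xEF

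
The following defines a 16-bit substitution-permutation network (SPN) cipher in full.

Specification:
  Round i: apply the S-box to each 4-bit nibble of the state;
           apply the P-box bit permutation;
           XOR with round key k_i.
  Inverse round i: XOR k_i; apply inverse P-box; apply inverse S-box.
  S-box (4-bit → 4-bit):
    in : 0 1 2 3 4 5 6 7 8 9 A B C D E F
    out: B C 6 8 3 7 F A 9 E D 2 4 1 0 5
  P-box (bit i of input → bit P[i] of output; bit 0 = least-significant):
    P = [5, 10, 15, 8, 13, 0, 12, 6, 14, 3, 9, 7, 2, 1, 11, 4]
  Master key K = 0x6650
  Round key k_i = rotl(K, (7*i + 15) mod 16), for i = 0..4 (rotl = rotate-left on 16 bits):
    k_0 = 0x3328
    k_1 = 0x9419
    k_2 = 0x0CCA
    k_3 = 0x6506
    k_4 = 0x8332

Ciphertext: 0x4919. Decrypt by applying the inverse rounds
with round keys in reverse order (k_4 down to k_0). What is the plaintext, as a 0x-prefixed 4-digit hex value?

0x4C92

s_0 = ciphertext = 0x4919
s_1 = InvRound(s_0, k_4) = 0x25BF
s_2 = InvRound(s_1, k_3) = 0x30BD
s_3 = InvRound(s_2, k_2) = 0x6E64
s_4 = InvRound(s_3, k_1) = 0xA56F
s_5 = InvRound(s_4, k_0) = 0x4C92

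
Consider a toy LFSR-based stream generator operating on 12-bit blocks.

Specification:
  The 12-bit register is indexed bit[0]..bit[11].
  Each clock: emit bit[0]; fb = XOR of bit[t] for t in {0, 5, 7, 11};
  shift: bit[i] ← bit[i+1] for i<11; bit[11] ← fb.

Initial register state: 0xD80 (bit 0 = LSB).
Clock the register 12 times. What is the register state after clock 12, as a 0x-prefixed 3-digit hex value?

reg_0 = 0xD80
clock 1: out=0, reg = 0x6C0
clock 2: out=0, reg = 0xB60
clock 3: out=0, reg = 0x5B0
clock 4: out=0, reg = 0x2D8
clock 5: out=0, reg = 0x96C
clock 6: out=0, reg = 0x4B6
clock 7: out=0, reg = 0x25B
clock 8: out=1, reg = 0x92D
clock 9: out=1, reg = 0xC96
clock 10: out=0, reg = 0x64B
clock 11: out=1, reg = 0xB25
clock 12: out=1, reg = 0xD92

0xD92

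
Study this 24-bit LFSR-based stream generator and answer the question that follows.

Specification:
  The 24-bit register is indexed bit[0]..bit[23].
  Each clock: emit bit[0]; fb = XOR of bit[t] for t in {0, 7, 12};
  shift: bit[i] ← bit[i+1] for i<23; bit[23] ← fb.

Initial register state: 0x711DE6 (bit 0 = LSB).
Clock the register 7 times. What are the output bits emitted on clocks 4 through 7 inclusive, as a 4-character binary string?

reg_0 = 0x711DE6
clock 1: out=0, reg = 0x388EF3
clock 2: out=1, reg = 0x1C4779
clock 3: out=1, reg = 0x8E23BC
clock 4: out=0, reg = 0xC711DE
clock 5: out=0, reg = 0x6388EF
clock 6: out=1, reg = 0x31C477
clock 7: out=1, reg = 0x98E23B

0011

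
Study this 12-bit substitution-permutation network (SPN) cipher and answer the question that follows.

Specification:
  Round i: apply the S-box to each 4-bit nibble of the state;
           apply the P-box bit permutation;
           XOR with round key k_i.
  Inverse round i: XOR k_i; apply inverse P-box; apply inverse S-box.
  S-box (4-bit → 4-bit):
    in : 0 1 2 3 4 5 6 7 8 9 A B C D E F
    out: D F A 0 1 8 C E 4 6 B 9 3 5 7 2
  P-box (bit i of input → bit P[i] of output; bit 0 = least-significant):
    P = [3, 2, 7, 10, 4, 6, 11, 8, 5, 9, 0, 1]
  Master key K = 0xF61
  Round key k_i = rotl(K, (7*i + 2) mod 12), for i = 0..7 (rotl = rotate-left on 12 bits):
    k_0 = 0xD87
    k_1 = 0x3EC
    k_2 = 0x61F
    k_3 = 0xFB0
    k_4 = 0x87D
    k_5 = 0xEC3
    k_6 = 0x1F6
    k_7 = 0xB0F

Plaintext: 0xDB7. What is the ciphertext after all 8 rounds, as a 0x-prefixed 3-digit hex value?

0xBD0

s_0 = plaintext = 0xDB7
s_1 = Round(s_0, k_0) = 0x832
s_2 = Round(s_1, k_1) = 0x7E9
s_3 = Round(s_2, k_2) = 0xCC8
s_4 = Round(s_3, k_3) = 0xD40
s_5 = Round(s_4, k_4) = 0xCC4
s_6 = Round(s_5, k_5) = 0xCBB
s_7 = Round(s_6, k_6) = 0x6CE
s_8 = Round(s_7, k_7) = 0xBD0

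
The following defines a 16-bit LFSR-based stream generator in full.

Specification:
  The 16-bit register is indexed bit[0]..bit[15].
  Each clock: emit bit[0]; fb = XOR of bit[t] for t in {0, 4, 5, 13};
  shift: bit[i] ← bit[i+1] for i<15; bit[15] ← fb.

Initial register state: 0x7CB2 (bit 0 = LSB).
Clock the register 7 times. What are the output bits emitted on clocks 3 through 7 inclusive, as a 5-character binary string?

00110

reg_0 = 0x7CB2
clock 1: out=0, reg = 0xBE59
clock 2: out=1, reg = 0xDF2C
clock 3: out=0, reg = 0xEF96
clock 4: out=0, reg = 0x77CB
clock 5: out=1, reg = 0x3BE5
clock 6: out=1, reg = 0x9DF2
clock 7: out=0, reg = 0x4EF9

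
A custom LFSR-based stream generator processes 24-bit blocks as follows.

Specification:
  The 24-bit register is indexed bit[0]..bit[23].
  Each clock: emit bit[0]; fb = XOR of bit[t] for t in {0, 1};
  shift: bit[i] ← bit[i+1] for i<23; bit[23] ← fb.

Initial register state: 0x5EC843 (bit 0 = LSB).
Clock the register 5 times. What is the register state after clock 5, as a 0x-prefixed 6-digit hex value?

0x12F642

reg_0 = 0x5EC843
clock 1: out=1, reg = 0x2F6421
clock 2: out=1, reg = 0x97B210
clock 3: out=0, reg = 0x4BD908
clock 4: out=0, reg = 0x25EC84
clock 5: out=0, reg = 0x12F642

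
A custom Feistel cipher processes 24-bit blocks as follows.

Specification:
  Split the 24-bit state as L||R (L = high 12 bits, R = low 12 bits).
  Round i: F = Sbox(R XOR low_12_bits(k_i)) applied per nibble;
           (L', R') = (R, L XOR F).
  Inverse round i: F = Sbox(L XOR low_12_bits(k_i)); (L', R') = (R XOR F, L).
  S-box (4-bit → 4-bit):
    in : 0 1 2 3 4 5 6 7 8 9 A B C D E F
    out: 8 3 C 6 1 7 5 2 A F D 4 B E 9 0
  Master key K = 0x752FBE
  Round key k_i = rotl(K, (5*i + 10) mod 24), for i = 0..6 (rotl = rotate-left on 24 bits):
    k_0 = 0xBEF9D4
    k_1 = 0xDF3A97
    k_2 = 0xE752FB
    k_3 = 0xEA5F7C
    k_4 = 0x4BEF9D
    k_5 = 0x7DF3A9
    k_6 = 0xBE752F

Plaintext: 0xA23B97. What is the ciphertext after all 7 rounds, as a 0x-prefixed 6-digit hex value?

s_0 = plaintext = 0xA23B97
s_1 = Round(s_0, k_0) = 0xB97635
s_2 = Round(s_1, k_1) = 0x63504B
s_3 = Round(s_2, k_2) = 0x04BA7D
s_4 = Round(s_3, k_3) = 0xA7D7C8
s_5 = Round(s_4, k_4) = 0x7C800A
s_6 = Round(s_5, k_5) = 0x00A11E
s_7 = Round(s_6, k_6) = 0x11E169

0x11E169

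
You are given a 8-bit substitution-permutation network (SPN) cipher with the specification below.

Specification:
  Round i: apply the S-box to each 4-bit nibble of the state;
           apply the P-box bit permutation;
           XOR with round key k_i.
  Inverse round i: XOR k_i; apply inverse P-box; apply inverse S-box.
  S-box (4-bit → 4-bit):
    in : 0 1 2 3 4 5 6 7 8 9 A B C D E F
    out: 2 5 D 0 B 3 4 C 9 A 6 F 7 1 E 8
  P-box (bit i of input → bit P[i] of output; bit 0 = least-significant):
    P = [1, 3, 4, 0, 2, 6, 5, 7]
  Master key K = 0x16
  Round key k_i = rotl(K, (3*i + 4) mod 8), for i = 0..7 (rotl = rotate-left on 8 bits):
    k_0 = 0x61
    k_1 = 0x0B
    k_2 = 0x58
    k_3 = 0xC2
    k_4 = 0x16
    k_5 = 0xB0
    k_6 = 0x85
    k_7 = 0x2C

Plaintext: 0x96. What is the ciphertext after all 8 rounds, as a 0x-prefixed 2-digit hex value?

s_0 = plaintext = 0x96
s_1 = Round(s_0, k_0) = 0xB1
s_2 = Round(s_1, k_1) = 0xFD
s_3 = Round(s_2, k_2) = 0xDA
s_4 = Round(s_3, k_3) = 0xDE
s_5 = Round(s_4, k_4) = 0x0B
s_6 = Round(s_5, k_5) = 0xEB
s_7 = Round(s_6, k_6) = 0x7E
s_8 = Round(s_7, k_7) = 0x95

0x95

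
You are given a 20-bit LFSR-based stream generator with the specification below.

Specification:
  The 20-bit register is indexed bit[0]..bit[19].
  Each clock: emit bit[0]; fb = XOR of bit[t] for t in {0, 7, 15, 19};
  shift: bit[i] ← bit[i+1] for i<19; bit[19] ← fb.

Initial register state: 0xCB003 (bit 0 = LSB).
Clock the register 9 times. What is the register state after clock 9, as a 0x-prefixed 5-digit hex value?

0xE4E58

reg_0 = 0xCB003
clock 1: out=1, reg = 0xE5801
clock 2: out=1, reg = 0x72C00
clock 3: out=0, reg = 0x39600
clock 4: out=0, reg = 0x9CB00
clock 5: out=0, reg = 0x4E580
clock 6: out=0, reg = 0x272C0
clock 7: out=0, reg = 0x93960
clock 8: out=0, reg = 0xC9CB0
clock 9: out=0, reg = 0xE4E58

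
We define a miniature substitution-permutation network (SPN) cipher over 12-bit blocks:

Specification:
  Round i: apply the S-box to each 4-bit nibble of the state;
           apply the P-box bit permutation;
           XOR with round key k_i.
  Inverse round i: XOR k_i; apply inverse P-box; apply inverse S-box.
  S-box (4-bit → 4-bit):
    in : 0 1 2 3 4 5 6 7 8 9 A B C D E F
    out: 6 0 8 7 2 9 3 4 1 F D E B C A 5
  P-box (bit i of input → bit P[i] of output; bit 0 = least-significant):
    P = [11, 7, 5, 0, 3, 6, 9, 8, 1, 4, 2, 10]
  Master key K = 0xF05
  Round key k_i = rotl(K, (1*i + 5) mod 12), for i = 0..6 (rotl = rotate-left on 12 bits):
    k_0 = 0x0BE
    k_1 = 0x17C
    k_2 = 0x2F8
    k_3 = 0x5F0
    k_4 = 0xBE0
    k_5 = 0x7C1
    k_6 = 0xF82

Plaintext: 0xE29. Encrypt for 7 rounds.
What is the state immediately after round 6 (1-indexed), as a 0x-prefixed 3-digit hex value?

s_0 = plaintext = 0xE29
s_1 = Round(s_0, k_0) = 0xD0F
s_2 = Round(s_1, k_1) = 0xF18
s_3 = Round(s_2, k_2) = 0xAFE
s_4 = Round(s_3, k_3) = 0x37F
s_5 = Round(s_4, k_4) = 0x1D6
s_6 = Round(s_5, k_5) = 0xC41
s_7 = Round(s_6, k_6) = 0xBD0

0xC41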